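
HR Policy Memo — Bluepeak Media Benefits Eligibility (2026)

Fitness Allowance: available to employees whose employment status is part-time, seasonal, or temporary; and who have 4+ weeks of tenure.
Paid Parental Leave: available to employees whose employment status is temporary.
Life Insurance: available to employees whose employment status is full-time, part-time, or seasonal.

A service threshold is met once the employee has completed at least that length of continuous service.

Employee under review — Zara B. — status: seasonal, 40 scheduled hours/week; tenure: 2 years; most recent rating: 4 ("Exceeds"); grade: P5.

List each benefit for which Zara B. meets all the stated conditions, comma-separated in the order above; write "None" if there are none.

Fitness Allowance, Life Insurance

Fitness Allowance — status seasonal ✓; service 2 years ≥ 4 weeks (≈28 days) ✓ → eligible.
Paid Parental Leave — status seasonal ✗ (requires temporary) → not eligible.
Life Insurance — status seasonal ✓ → eligible.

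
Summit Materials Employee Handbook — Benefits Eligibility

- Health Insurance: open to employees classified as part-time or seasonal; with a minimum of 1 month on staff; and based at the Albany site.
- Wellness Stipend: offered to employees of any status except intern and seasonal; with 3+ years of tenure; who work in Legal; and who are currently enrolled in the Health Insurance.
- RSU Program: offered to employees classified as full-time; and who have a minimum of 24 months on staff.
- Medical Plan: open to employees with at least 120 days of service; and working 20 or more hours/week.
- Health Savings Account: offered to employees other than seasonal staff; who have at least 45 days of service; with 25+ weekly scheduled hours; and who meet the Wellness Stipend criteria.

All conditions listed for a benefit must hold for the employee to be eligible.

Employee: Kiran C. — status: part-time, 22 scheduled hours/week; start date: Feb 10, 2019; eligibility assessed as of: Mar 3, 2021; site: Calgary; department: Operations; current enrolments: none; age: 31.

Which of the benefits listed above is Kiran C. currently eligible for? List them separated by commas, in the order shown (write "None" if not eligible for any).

Medical Plan

Service from Feb 10, 2019 to Mar 3, 2021: 752 days.
Health Insurance — status part-time ✓; service 752 days ≥ 1 month (≈30 days) ✓; site Calgary ✗ (not Albany) → not eligible.
Wellness Stipend — status part-time ✓ (not excluded); service 752 days < 3 years (≈1095 days) ✗ → not eligible.
RSU Program — status part-time ✗ (requires full-time) → not eligible.
Medical Plan — service 752 days ≥ 120 days ✓; 22 hrs/wk ≥ 20 ✓ → eligible.
Health Savings Account — status part-time ✓ (not excluded); service 752 days ≥ 45 days ✓; 22 hrs/wk < 25 ✗ → not eligible.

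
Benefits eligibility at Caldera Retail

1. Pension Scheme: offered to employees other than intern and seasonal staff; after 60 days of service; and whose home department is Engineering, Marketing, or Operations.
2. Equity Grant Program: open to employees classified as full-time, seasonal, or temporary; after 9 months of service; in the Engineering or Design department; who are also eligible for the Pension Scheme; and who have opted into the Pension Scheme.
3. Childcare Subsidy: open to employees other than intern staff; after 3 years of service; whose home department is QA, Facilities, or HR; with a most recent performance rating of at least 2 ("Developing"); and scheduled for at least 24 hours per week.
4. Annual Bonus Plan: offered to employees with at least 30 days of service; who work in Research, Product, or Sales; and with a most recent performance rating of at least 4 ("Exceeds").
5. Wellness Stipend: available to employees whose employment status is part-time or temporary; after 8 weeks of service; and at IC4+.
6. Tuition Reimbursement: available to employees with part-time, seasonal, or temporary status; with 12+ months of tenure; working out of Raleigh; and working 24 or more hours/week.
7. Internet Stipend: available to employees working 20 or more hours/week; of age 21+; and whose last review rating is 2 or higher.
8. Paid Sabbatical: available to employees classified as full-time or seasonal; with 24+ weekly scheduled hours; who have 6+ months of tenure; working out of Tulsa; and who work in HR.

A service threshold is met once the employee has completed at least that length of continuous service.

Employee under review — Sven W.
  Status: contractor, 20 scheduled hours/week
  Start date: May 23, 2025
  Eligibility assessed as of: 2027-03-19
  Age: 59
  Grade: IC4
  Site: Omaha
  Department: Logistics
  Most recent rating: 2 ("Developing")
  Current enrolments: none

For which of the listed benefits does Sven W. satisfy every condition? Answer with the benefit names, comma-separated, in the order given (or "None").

Internet Stipend

Service from May 23, 2025 to 2027-03-19: 665 days.
Pension Scheme — status contractor ✓ (not excluded); service 665 days ≥ 60 days ✓; dept Logistics ✗ → not eligible.
Equity Grant Program — status contractor ✗ (requires full-time, seasonal, or temporary) → not eligible.
Childcare Subsidy — status contractor ✓ (not excluded); service 665 days < 3 years (≈1095 days) ✗ → not eligible.
Annual Bonus Plan — service 665 days ≥ 30 days ✓; dept Logistics ✗ → not eligible.
Wellness Stipend — status contractor ✗ (requires part-time or temporary) → not eligible.
Tuition Reimbursement — status contractor ✗ (requires part-time, seasonal, or temporary) → not eligible.
Internet Stipend — 20 hrs/wk ≥ 20 ✓; age 59 ≥ 21 ✓; rating 2 ≥ 2 ✓ → eligible.
Paid Sabbatical — status contractor ✗ (requires full-time or seasonal) → not eligible.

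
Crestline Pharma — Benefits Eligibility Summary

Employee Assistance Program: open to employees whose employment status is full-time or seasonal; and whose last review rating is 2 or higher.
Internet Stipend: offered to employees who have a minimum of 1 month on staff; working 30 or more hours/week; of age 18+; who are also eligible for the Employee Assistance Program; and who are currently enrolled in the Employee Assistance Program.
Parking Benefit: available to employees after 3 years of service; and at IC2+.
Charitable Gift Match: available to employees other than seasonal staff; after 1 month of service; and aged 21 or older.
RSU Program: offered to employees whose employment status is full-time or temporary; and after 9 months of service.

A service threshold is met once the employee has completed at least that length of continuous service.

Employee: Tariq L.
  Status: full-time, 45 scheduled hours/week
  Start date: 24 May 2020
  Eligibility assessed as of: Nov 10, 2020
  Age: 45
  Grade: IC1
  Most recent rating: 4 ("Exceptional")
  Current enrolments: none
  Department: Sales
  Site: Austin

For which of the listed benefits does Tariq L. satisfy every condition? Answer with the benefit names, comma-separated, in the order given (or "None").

Employee Assistance Program, Charitable Gift Match

Service from 24 May 2020 to Nov 10, 2020: 170 days.
Employee Assistance Program — status full-time ✓; rating 4 ≥ 2 ✓ → eligible.
Internet Stipend — service 170 days ≥ 1 month (≈30 days) ✓; 45 hrs/wk ≥ 30 ✓; age 45 ≥ 18 ✓; eligible for Employee Assistance Program ✓; not enrolled in Employee Assistance Program ✗ → not eligible.
Parking Benefit — service 170 days < 3 years (≈1095 days) ✗ → not eligible.
Charitable Gift Match — status full-time ✓ (not excluded); service 170 days ≥ 1 month (≈30 days) ✓; age 45 ≥ 21 ✓ → eligible.
RSU Program — status full-time ✓; service 170 days < 9 months (≈270 days) ✗ → not eligible.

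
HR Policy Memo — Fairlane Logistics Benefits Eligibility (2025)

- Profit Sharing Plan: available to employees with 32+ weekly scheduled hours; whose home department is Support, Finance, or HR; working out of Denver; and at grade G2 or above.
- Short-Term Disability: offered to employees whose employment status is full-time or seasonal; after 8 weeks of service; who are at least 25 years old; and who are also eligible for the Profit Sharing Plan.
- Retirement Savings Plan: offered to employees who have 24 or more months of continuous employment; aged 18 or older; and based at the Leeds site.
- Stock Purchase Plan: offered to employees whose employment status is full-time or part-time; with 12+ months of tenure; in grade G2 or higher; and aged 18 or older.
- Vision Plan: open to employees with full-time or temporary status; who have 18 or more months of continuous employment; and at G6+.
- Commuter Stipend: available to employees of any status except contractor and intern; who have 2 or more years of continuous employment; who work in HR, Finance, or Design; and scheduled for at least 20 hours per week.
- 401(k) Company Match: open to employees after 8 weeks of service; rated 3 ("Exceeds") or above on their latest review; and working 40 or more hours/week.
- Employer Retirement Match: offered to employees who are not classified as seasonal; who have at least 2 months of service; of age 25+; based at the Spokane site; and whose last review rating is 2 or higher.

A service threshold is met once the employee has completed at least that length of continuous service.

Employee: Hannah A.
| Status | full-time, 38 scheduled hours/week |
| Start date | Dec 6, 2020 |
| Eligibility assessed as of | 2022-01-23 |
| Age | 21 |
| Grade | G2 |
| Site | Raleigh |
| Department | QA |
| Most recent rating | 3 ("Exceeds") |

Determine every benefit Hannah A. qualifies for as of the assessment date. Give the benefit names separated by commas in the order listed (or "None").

Service from Dec 6, 2020 to 2022-01-23: 413 days.
Profit Sharing Plan — 38 hrs/wk ≥ 32 ✓; dept QA ✗ → not eligible.
Short-Term Disability — status full-time ✓; service 413 days ≥ 8 weeks (≈56 days) ✓; age 21 < 25 ✗ → not eligible.
Retirement Savings Plan — service 413 days < 24 months (≈720 days) ✗ → not eligible.
Stock Purchase Plan — status full-time ✓; service 413 days ≥ 12 months (≈360 days) ✓; grade G2 ≥ G2 ✓; age 21 ≥ 18 ✓ → eligible.
Vision Plan — status full-time ✓; service 413 days < 18 months (≈540 days) ✗ → not eligible.
Commuter Stipend — status full-time ✓ (not excluded); service 413 days < 2 years (≈730 days) ✗ → not eligible.
401(k) Company Match — service 413 days ≥ 8 weeks (≈56 days) ✓; rating 3 ≥ 3 ✓; 38 hrs/wk < 40 ✗ → not eligible.
Employer Retirement Match — status full-time ✓ (not excluded); service 413 days ≥ 2 months (≈60 days) ✓; age 21 < 25 ✗ → not eligible.

Stock Purchase Plan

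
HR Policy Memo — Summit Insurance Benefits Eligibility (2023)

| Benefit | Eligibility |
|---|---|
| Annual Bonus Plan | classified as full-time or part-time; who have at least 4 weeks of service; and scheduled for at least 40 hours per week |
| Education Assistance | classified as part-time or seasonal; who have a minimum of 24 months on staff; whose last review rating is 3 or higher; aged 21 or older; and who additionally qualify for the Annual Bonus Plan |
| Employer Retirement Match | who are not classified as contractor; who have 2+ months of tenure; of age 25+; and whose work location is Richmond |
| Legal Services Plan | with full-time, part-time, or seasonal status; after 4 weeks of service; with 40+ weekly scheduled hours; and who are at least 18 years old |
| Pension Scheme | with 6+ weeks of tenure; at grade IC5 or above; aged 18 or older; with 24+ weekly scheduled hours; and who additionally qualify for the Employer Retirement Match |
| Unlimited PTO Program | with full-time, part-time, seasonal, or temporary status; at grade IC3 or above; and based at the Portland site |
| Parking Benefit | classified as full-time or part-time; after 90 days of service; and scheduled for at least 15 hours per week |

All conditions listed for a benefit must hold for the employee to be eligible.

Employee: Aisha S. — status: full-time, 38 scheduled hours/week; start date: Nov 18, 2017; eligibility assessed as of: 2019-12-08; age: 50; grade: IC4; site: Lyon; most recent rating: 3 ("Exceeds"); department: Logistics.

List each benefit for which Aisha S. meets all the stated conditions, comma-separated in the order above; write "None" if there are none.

Service from Nov 18, 2017 to 2019-12-08: 750 days.
Annual Bonus Plan — status full-time ✓; service 750 days ≥ 4 weeks (≈28 days) ✓; 38 hrs/wk < 40 ✗ → not eligible.
Education Assistance — status full-time ✗ (requires part-time or seasonal) → not eligible.
Employer Retirement Match — status full-time ✓ (not excluded); service 750 days ≥ 2 months (≈60 days) ✓; age 50 ≥ 25 ✓; site Lyon ✗ (not Richmond) → not eligible.
Legal Services Plan — status full-time ✓; service 750 days ≥ 4 weeks (≈28 days) ✓; 38 hrs/wk < 40 ✗ → not eligible.
Pension Scheme — service 750 days ≥ 6 weeks (≈42 days) ✓; grade IC4 < IC5 ✗ → not eligible.
Unlimited PTO Program — status full-time ✓; grade IC4 ≥ IC3 ✓; site Lyon ✗ (not Portland) → not eligible.
Parking Benefit — status full-time ✓; service 750 days ≥ 90 days ✓; 38 hrs/wk ≥ 15 ✓ → eligible.

Parking Benefit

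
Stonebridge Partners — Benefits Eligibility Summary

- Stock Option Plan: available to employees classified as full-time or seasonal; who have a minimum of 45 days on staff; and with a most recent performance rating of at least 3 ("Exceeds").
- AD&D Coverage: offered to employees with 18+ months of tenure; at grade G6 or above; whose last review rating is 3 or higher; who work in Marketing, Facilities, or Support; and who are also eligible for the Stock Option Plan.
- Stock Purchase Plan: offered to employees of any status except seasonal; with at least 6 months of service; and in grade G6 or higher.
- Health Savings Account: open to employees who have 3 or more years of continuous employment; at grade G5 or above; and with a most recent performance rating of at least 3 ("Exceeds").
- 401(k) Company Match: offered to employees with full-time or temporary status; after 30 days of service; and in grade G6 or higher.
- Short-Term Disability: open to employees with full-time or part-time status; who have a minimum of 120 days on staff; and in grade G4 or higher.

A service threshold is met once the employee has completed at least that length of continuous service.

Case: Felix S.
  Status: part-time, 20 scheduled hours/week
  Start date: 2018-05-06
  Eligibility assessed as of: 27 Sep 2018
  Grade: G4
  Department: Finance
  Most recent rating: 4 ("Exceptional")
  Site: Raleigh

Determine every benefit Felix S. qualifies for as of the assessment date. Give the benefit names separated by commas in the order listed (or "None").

Service from 2018-05-06 to 27 Sep 2018: 144 days.
Stock Option Plan — status part-time ✗ (requires full-time or seasonal) → not eligible.
AD&D Coverage — service 144 days < 18 months (≈540 days) ✗ → not eligible.
Stock Purchase Plan — status part-time ✓ (not excluded); service 144 days < 6 months (≈180 days) ✗ → not eligible.
Health Savings Account — service 144 days < 3 years (≈1095 days) ✗ → not eligible.
401(k) Company Match — status part-time ✗ (requires full-time or temporary) → not eligible.
Short-Term Disability — status part-time ✓; service 144 days ≥ 120 days ✓; grade G4 ≥ G4 ✓ → eligible.

Short-Term Disability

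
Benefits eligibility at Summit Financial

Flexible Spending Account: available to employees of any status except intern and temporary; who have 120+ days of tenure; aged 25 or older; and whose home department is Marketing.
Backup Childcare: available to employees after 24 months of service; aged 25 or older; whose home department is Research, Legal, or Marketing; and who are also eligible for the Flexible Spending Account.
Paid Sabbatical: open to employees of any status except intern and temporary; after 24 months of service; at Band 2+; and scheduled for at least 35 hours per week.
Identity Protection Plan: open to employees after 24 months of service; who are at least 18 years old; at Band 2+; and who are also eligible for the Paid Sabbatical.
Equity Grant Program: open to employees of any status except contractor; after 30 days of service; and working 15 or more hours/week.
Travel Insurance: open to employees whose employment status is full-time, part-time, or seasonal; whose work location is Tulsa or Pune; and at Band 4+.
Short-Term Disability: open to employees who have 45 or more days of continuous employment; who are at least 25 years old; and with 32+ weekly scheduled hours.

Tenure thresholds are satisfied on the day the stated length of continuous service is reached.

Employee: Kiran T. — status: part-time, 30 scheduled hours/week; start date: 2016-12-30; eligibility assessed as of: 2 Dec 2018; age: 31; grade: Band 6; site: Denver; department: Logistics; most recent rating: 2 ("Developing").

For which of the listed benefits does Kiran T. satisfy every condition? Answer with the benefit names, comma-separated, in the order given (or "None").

Service from 2016-12-30 to 2 Dec 2018: 702 days.
Flexible Spending Account — status part-time ✓ (not excluded); service 702 days ≥ 120 days ✓; age 31 ≥ 25 ✓; dept Logistics ✗ → not eligible.
Backup Childcare — service 702 days < 24 months (≈720 days) ✗ → not eligible.
Paid Sabbatical — status part-time ✓ (not excluded); service 702 days < 24 months (≈720 days) ✗ → not eligible.
Identity Protection Plan — service 702 days < 24 months (≈720 days) ✗ → not eligible.
Equity Grant Program — status part-time ✓ (not excluded); service 702 days ≥ 30 days ✓; 30 hrs/wk ≥ 15 ✓ → eligible.
Travel Insurance — status part-time ✓; site Denver ✗ (not Tulsa or Pune) → not eligible.
Short-Term Disability — service 702 days ≥ 45 days ✓; age 31 ≥ 25 ✓; 30 hrs/wk < 32 ✗ → not eligible.

Equity Grant Program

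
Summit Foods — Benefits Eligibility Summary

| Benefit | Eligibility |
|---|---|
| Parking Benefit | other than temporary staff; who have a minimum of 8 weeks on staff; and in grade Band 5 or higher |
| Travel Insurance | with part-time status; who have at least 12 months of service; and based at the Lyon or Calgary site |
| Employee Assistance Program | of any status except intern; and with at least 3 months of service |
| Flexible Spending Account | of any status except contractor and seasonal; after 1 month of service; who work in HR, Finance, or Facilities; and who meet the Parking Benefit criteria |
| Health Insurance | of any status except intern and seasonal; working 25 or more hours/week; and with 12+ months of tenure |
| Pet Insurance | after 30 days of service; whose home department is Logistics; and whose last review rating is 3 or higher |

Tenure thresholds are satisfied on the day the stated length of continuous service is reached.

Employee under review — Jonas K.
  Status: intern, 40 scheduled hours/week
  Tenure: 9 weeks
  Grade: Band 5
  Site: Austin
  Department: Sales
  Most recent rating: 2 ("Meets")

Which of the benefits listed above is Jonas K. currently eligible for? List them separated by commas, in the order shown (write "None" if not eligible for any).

Parking Benefit

Parking Benefit — status intern ✓ (not excluded); service 9 weeks ≥ 8 weeks ✓; grade Band 5 ≥ Band 5 ✓ → eligible.
Travel Insurance — status intern ✗ (requires part-time) → not eligible.
Employee Assistance Program — status intern ✗ (excluded) → not eligible.
Flexible Spending Account — status intern ✓ (not excluded); service 9 weeks ≥ 1 month (≈30 days) ✓; dept Sales ✗ → not eligible.
Health Insurance — status intern ✗ (excluded) → not eligible.
Pet Insurance — service 9 weeks ≥ 30 days ✓; dept Sales ✗ → not eligible.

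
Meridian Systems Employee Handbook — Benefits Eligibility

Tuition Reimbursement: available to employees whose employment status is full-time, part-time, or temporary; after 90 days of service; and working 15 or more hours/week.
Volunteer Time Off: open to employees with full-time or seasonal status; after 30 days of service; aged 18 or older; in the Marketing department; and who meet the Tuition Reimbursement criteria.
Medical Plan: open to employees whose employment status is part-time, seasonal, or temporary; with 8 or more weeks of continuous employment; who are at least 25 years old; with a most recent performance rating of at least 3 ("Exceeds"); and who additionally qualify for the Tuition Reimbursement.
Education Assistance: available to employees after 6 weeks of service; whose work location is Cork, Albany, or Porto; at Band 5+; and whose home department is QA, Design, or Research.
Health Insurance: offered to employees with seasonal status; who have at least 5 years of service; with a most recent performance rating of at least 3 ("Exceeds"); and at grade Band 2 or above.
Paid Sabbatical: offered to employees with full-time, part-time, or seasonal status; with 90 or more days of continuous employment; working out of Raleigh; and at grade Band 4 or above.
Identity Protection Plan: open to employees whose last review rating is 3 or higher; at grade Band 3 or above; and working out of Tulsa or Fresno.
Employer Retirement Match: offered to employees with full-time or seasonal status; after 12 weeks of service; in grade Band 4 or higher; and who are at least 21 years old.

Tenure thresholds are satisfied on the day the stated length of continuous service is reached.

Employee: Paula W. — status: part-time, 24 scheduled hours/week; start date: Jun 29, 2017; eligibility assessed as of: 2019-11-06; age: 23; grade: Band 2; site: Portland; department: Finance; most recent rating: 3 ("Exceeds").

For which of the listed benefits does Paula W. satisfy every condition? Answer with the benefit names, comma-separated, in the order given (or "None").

Service from Jun 29, 2017 to 2019-11-06: 860 days.
Tuition Reimbursement — status part-time ✓; service 860 days ≥ 90 days ✓; 24 hrs/wk ≥ 15 ✓ → eligible.
Volunteer Time Off — status part-time ✗ (requires full-time or seasonal) → not eligible.
Medical Plan — status part-time ✓; service 860 days ≥ 8 weeks (≈56 days) ✓; age 23 < 25 ✗ → not eligible.
Education Assistance — service 860 days ≥ 6 weeks (≈42 days) ✓; site Portland ✗ (not Cork, Albany, or Porto) → not eligible.
Health Insurance — status part-time ✗ (requires seasonal) → not eligible.
Paid Sabbatical — status part-time ✓; service 860 days ≥ 90 days ✓; site Portland ✗ (not Raleigh) → not eligible.
Identity Protection Plan — rating 3 ≥ 3 ✓; grade Band 2 < Band 3 ✗ → not eligible.
Employer Retirement Match — status part-time ✗ (requires full-time or seasonal) → not eligible.

Tuition Reimbursement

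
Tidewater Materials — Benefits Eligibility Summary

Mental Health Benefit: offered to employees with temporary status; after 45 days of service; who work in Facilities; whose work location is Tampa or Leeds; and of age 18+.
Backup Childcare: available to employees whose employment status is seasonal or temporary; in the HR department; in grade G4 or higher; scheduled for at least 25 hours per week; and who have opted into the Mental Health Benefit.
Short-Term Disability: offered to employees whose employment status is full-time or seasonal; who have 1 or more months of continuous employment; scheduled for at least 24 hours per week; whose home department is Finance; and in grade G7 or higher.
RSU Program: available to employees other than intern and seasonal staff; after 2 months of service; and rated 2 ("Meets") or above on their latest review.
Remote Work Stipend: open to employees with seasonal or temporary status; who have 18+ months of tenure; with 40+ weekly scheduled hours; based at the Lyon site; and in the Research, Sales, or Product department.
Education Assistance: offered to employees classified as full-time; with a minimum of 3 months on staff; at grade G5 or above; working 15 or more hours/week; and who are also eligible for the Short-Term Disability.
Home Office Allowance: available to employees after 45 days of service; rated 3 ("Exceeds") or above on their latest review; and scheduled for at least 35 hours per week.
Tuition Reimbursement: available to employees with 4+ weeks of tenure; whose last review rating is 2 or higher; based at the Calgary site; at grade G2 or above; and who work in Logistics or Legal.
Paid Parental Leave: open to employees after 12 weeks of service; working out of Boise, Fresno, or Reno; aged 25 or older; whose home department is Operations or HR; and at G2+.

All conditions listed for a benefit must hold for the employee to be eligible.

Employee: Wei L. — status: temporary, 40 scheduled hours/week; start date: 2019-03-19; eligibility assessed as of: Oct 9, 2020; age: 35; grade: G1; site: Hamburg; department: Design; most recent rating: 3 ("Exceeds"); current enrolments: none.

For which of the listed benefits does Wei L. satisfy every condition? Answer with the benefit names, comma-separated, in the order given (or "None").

Service from 2019-03-19 to Oct 9, 2020: 570 days.
Mental Health Benefit — status temporary ✓; service 570 days ≥ 45 days ✓; dept Design ✗ → not eligible.
Backup Childcare — status temporary ✓; dept Design ✗ → not eligible.
Short-Term Disability — status temporary ✗ (requires full-time or seasonal) → not eligible.
RSU Program — status temporary ✓ (not excluded); service 570 days ≥ 2 months (≈60 days) ✓; rating 3 ≥ 2 ✓ → eligible.
Remote Work Stipend — status temporary ✓; service 570 days ≥ 18 months (≈540 days) ✓; 40 hrs/wk ≥ 40 ✓; site Hamburg ✗ (not Lyon) → not eligible.
Education Assistance — status temporary ✗ (requires full-time) → not eligible.
Home Office Allowance — service 570 days ≥ 45 days ✓; rating 3 ≥ 3 ✓; 40 hrs/wk ≥ 35 ✓ → eligible.
Tuition Reimbursement — service 570 days ≥ 4 weeks (≈28 days) ✓; rating 3 ≥ 2 ✓; site Hamburg ✗ (not Calgary) → not eligible.
Paid Parental Leave — service 570 days ≥ 12 weeks (≈84 days) ✓; site Hamburg ✗ (not Boise, Fresno, or Reno) → not eligible.

RSU Program, Home Office Allowance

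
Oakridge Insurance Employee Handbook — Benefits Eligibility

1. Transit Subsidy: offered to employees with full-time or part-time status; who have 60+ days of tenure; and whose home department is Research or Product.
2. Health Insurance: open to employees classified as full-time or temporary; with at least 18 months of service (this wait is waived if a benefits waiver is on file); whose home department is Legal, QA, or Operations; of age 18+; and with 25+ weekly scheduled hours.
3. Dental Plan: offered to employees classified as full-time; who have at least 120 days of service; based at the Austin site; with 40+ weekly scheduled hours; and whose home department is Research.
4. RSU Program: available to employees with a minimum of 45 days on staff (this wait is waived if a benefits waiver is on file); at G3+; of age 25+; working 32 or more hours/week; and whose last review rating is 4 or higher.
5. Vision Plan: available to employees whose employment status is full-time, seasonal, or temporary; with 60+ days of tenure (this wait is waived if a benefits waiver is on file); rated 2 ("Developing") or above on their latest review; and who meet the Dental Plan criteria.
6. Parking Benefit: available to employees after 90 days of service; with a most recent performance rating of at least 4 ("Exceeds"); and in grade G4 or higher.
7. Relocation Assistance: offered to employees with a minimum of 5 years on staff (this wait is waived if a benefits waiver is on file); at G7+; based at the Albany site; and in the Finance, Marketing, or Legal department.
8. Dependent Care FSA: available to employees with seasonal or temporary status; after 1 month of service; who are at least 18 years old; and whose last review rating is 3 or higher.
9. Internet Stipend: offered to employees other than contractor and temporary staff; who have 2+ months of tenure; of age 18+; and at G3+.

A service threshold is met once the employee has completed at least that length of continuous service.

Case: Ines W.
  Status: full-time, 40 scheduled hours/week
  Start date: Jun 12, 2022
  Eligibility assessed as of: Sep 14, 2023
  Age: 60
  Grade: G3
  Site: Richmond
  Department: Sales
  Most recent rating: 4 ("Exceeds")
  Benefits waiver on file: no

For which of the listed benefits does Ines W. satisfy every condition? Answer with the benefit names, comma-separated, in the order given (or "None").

Service from Jun 12, 2022 to Sep 14, 2023: 459 days.
Transit Subsidy — status full-time ✓; service 459 days ≥ 60 days ✓; dept Sales ✗ → not eligible.
Health Insurance — status full-time ✓; no waiver, service 459 days < 18 months (≈540 days) ✗ → not eligible.
Dental Plan — status full-time ✓; service 459 days ≥ 120 days ✓; site Richmond ✗ (not Austin) → not eligible.
RSU Program — no waiver, service 459 days ≥ 45 days ✓; grade G3 ≥ G3 ✓; age 60 ≥ 25 ✓; 40 hrs/wk ≥ 32 ✓; rating 4 ≥ 4 ✓ → eligible.
Vision Plan — status full-time ✓; no waiver, service 459 days ≥ 60 days ✓; rating 4 ≥ 2 ✓; not eligible for Dental Plan ✗ → not eligible.
Parking Benefit — service 459 days ≥ 90 days ✓; rating 4 ≥ 4 ✓; grade G3 < G4 ✗ → not eligible.
Relocation Assistance — no waiver, service 459 days < 5 years (≈1825 days) ✗ → not eligible.
Dependent Care FSA — status full-time ✗ (requires seasonal or temporary) → not eligible.
Internet Stipend — status full-time ✓ (not excluded); service 459 days ≥ 2 months (≈60 days) ✓; age 60 ≥ 18 ✓; grade G3 ≥ G3 ✓ → eligible.

RSU Program, Internet Stipend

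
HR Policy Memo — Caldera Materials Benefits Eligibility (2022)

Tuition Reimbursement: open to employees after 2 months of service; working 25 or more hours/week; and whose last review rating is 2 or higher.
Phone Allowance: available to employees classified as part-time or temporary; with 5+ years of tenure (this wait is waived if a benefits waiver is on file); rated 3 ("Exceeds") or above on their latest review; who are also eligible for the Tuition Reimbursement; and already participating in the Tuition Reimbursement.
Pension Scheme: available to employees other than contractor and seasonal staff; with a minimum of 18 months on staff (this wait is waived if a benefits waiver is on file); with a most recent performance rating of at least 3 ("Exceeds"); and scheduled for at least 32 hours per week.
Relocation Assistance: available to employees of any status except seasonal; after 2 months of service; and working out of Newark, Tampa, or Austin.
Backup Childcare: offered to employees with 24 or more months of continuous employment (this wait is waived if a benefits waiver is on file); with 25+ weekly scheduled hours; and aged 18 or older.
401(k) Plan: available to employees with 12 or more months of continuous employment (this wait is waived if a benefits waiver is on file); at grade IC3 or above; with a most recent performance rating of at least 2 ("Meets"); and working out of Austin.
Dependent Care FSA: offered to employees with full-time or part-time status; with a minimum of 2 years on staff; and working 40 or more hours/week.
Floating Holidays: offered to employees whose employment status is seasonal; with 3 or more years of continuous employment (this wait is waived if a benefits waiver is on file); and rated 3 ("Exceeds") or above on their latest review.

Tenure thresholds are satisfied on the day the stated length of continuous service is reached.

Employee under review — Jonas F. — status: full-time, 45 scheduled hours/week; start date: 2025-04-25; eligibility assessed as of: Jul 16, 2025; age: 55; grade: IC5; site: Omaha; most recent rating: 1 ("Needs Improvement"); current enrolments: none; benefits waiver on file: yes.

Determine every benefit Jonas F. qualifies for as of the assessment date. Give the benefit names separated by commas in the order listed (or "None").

Service from 2025-04-25 to Jul 16, 2025: 82 days.
Tuition Reimbursement — service 82 days ≥ 2 months (≈60 days) ✓; 45 hrs/wk ≥ 25 ✓; rating 1 < 2 ✗ → not eligible.
Phone Allowance — status full-time ✗ (requires part-time or temporary) → not eligible.
Pension Scheme — status full-time ✓ (not excluded); benefits waiver on file ✓; rating 1 < 3 ✗ → not eligible.
Relocation Assistance — status full-time ✓ (not excluded); service 82 days ≥ 2 months (≈60 days) ✓; site Omaha ✗ (not Newark, Tampa, or Austin) → not eligible.
Backup Childcare — benefits waiver on file ✓; 45 hrs/wk ≥ 25 ✓; age 55 ≥ 18 ✓ → eligible.
401(k) Plan — benefits waiver on file ✓; grade IC5 ≥ IC3 ✓; rating 1 < 2 ✗ → not eligible.
Dependent Care FSA — status full-time ✓; service 82 days < 2 years (≈730 days) ✗ → not eligible.
Floating Holidays — status full-time ✗ (requires seasonal) → not eligible.

Backup Childcare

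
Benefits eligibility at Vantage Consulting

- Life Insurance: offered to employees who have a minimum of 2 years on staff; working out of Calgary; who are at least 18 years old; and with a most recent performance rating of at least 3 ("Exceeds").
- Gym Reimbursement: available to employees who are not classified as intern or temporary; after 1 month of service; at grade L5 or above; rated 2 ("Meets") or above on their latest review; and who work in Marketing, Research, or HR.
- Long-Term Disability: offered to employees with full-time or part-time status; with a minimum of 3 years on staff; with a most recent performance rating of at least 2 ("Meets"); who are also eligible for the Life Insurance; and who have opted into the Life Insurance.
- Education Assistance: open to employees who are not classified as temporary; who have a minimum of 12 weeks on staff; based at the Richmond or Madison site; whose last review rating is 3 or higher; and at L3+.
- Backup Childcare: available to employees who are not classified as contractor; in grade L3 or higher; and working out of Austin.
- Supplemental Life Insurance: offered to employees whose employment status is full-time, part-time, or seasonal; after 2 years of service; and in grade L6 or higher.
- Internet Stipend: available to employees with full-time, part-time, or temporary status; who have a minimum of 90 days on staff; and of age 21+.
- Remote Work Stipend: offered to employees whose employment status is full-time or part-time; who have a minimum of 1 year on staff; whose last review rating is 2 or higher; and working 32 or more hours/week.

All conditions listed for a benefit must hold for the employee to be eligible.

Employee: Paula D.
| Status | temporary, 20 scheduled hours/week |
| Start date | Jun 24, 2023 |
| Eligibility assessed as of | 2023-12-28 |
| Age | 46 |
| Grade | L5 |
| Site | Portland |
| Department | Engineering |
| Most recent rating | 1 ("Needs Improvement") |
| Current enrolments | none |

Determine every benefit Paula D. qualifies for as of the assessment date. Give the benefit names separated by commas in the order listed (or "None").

Internet Stipend

Service from Jun 24, 2023 to 2023-12-28: 187 days.
Life Insurance — service 187 days < 2 years (≈730 days) ✗ → not eligible.
Gym Reimbursement — status temporary ✗ (excluded) → not eligible.
Long-Term Disability — status temporary ✗ (requires full-time or part-time) → not eligible.
Education Assistance — status temporary ✗ (excluded) → not eligible.
Backup Childcare — status temporary ✓ (not excluded); grade L5 ≥ L3 ✓; site Portland ✗ (not Austin) → not eligible.
Supplemental Life Insurance — status temporary ✗ (requires full-time, part-time, or seasonal) → not eligible.
Internet Stipend — status temporary ✓; service 187 days ≥ 90 days ✓; age 46 ≥ 21 ✓ → eligible.
Remote Work Stipend — status temporary ✗ (requires full-time or part-time) → not eligible.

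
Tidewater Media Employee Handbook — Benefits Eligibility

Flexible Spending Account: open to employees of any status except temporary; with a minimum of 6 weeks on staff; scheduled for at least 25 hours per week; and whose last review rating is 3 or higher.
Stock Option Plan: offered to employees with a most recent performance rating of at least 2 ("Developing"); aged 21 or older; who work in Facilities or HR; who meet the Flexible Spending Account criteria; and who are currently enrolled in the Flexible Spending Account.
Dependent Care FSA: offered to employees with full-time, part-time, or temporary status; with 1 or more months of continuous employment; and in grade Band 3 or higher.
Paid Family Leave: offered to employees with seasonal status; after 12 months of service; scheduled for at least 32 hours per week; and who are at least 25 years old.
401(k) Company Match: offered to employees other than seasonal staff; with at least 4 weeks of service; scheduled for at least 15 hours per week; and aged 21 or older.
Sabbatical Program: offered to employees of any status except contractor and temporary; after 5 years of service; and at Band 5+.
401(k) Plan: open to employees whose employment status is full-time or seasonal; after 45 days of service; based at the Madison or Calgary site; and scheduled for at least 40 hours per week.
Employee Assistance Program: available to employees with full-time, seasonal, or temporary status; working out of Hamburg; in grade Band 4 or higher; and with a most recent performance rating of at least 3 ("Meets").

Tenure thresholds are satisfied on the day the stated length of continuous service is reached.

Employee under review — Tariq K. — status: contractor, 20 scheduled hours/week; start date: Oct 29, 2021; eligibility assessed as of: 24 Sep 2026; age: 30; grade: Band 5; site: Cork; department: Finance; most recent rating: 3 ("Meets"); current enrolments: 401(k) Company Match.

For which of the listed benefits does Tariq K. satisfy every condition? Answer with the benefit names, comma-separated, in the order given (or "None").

401(k) Company Match

Service from Oct 29, 2021 to 24 Sep 2026: 1791 days.
Flexible Spending Account — status contractor ✓ (not excluded); service 1791 days ≥ 6 weeks (≈42 days) ✓; 20 hrs/wk < 25 ✗ → not eligible.
Stock Option Plan — rating 3 ≥ 2 ✓; age 30 ≥ 21 ✓; dept Finance ✗ → not eligible.
Dependent Care FSA — status contractor ✗ (requires full-time, part-time, or temporary) → not eligible.
Paid Family Leave — status contractor ✗ (requires seasonal) → not eligible.
401(k) Company Match — status contractor ✓ (not excluded); service 1791 days ≥ 4 weeks (≈28 days) ✓; 20 hrs/wk ≥ 15 ✓; age 30 ≥ 21 ✓ → eligible.
Sabbatical Program — status contractor ✗ (excluded) → not eligible.
401(k) Plan — status contractor ✗ (requires full-time or seasonal) → not eligible.
Employee Assistance Program — status contractor ✗ (requires full-time, seasonal, or temporary) → not eligible.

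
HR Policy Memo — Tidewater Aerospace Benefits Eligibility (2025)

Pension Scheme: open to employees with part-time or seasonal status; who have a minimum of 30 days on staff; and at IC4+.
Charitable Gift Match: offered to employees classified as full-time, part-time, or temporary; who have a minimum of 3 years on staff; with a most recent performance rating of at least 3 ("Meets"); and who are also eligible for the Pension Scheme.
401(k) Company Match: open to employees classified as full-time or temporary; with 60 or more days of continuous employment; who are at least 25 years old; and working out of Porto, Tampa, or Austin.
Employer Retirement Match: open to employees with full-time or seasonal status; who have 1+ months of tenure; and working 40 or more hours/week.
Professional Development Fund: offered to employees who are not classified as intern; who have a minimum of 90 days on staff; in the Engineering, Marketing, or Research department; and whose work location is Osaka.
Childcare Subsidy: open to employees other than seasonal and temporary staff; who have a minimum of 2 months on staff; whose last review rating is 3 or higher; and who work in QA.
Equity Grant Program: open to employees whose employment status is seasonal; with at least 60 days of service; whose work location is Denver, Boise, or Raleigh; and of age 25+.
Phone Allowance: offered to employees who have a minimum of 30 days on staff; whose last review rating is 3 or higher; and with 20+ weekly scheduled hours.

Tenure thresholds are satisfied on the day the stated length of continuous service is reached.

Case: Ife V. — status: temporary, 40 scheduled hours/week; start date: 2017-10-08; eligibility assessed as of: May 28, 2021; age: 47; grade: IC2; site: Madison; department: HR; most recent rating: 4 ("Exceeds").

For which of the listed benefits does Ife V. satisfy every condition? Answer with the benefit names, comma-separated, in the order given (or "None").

Service from 2017-10-08 to May 28, 2021: 1328 days.
Pension Scheme — status temporary ✗ (requires part-time or seasonal) → not eligible.
Charitable Gift Match — status temporary ✓; service 1328 days ≥ 3 years (≈1095 days) ✓; rating 4 ≥ 3 ✓; not eligible for Pension Scheme ✗ → not eligible.
401(k) Company Match — status temporary ✓; service 1328 days ≥ 60 days ✓; age 47 ≥ 25 ✓; site Madison ✗ (not Porto, Tampa, or Austin) → not eligible.
Employer Retirement Match — status temporary ✗ (requires full-time or seasonal) → not eligible.
Professional Development Fund — status temporary ✓ (not excluded); service 1328 days ≥ 90 days ✓; dept HR ✗ → not eligible.
Childcare Subsidy — status temporary ✗ (excluded) → not eligible.
Equity Grant Program — status temporary ✗ (requires seasonal) → not eligible.
Phone Allowance — service 1328 days ≥ 30 days ✓; rating 4 ≥ 3 ✓; 40 hrs/wk ≥ 20 ✓ → eligible.

Phone Allowance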